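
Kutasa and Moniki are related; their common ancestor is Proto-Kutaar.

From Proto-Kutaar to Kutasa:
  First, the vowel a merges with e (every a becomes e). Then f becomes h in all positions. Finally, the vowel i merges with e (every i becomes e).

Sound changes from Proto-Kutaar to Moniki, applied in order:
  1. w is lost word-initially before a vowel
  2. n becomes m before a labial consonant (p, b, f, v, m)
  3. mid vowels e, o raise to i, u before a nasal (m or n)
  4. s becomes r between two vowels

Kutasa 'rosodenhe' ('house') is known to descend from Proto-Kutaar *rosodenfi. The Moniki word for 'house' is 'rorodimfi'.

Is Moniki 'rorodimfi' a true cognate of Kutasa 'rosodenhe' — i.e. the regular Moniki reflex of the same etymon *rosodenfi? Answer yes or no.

yes

Derive the expected Moniki reflex of *rosodenfi:
Moniki: *rosodenfi > rosodemfi > rosodimfi > rorodimfi  (by nasal place assimilation, pre-nasal raising, rhotacism)
Moniki 'rorodimfi' matches the regular reflex exactly, so the pair is cognate.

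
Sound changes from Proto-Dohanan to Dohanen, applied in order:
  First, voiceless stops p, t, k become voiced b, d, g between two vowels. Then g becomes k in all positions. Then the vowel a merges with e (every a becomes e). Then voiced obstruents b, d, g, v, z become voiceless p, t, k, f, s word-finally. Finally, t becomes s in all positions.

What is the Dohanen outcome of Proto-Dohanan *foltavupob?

Dohanen: *foltavupob > foltavubob > foltevubob > foltevubop > folsevubop  (by intervocalic voicing, vowel merger, final devoicing, unconditioned shift)

folsevubop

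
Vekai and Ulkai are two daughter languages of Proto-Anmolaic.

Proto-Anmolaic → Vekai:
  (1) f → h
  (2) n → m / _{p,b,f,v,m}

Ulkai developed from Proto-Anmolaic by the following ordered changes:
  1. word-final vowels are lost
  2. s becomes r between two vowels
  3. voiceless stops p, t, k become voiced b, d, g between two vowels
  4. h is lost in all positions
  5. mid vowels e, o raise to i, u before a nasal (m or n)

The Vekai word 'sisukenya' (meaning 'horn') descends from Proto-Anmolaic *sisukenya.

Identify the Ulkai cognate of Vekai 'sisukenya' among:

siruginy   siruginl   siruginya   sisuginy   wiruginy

siruginy

Ulkai: *sisukenya
  sisukenya → sisukeny   [apocope]
  sisukeny → sirukeny   [rhotacism]
  sirukeny → sirugeny   [intervocalic voicing]
  sirugeny (rule 4 does not apply)
  sirugeny → siruginy   [pre-nasal raising]
  giving Ulkai siruginy.
Only 'siruginy' matches the regular Ulkai development of *sisukenya.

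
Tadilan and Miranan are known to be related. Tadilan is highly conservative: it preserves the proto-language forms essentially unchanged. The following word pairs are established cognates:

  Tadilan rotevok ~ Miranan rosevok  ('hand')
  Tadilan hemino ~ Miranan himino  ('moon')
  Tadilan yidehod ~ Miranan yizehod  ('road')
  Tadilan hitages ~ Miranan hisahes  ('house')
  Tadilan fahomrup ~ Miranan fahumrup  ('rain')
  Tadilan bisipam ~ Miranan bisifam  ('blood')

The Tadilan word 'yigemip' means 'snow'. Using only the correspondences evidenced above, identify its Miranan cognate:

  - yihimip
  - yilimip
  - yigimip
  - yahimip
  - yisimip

hitages ~ hisahes — Tadilan g corresponds to Miranan h between vowels (before a front vowel).
hemino ~ himino — Tadilan e corresponds to Miranan i after a consonant, before a nasal.
Applying these to Tadilan 'yigemip':
  yigemip → yihemip   (g→h between vowels (before a front vowel))
  yihemip → yihimip   (e→i after a consonant, before a nasal)
So the Miranan cognate is 'yihimip'.

yihimip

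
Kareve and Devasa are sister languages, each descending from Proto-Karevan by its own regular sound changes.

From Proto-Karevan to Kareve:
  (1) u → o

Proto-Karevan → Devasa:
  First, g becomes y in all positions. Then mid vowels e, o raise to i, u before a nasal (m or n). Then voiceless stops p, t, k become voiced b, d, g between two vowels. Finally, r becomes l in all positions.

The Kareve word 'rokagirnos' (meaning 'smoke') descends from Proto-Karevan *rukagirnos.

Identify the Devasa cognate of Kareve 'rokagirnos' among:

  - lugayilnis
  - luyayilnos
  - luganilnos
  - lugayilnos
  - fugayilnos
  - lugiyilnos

lugayilnos

Devasa: *rukagirnos
  rukagirnos → rukayirnos   [unconditioned shift]
  rukayirnos (rule 2 does not apply)
  rukayirnos → rugayirnos   [intervocalic voicing]
  rugayirnos → lugayilnos   [unconditioned shift]
  giving Devasa lugayilnos.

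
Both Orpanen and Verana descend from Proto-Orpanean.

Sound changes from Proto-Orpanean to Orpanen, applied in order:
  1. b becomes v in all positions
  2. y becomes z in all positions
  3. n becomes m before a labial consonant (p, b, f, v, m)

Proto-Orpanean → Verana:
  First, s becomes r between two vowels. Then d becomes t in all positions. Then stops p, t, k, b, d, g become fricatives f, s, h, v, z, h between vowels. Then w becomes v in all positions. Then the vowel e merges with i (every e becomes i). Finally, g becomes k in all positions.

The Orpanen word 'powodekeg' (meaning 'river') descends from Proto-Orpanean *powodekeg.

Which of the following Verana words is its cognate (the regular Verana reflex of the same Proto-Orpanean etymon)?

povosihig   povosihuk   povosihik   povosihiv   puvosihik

povosihik

Verana: start from *powodekeg.
  rule 1: no change — powodekeg
  rule 2 (unconditioned shift): powodekeg → powotekeg
  rule 3 (intervocalic lenition): powotekeg → powoseheg
  rule 4 (unconditioned shift): powoseheg → povoseheg
  rule 5 (vowel merger): povoseheg → povosihig
  rule 6 (unconditioned shift): povosihig → povosihik
  ⇒ Verana povosihik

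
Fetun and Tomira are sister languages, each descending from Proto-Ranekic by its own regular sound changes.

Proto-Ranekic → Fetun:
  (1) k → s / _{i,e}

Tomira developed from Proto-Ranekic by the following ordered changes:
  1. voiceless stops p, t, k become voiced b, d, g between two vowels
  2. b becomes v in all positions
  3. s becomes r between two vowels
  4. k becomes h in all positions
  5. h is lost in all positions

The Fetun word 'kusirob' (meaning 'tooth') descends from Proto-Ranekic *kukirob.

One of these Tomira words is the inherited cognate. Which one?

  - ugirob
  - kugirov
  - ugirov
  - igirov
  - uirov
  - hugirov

ugirov

Tomira: start from *kukirob.
  rule 1 (intervocalic voicing): kukirob → kugirob
  rule 2 (unconditioned shift): kugirob → kugirov
  rule 3: no change — kugirov
  rule 4 (unconditioned shift): kugirov → hugirov
  rule 5 (h-loss): hugirov → ugirov
  ⇒ Tomira ugirov
Only 'ugirov' matches the regular Tomira development of *kukirob.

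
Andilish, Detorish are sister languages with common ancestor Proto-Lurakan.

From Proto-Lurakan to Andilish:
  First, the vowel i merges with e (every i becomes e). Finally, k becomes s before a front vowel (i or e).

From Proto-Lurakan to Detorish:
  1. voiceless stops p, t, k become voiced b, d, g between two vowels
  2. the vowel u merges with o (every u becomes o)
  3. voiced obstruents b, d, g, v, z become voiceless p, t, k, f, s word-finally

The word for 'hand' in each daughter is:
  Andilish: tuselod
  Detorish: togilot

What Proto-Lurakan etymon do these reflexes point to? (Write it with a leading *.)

Position 4: Andilish has e, Detorish has i. Detorish preserves i here (none of its changes turn any other segment into i), so the proto-segment is *i.
Position 3: Andilish has s, Detorish has g. Taking the neighbouring segments as reconstructed: Andilish s could go back to *k or *s; Detorish g could go back to *k or *g — the one source consistent with every daughter is *k.
Continuing position by position gives *tukilod; check it forward:
Andilish: *tukilod
  tukilod → tukelod   [vowel merger]
  tukelod → tuselod   [palatalisation]
  giving Andilish tuselod.
Detorish: start from *tukilod.
  rule 1 (intervocalic voicing): tukilod → tugilod
  rule 2 (vowel merger): tugilod → togilod
  rule 3 (final devoicing): togilod → togilot
  ⇒ Detorish togilot
Only *tukilod yields all of Andilish tuselod, Detorish togilot.

*tukilod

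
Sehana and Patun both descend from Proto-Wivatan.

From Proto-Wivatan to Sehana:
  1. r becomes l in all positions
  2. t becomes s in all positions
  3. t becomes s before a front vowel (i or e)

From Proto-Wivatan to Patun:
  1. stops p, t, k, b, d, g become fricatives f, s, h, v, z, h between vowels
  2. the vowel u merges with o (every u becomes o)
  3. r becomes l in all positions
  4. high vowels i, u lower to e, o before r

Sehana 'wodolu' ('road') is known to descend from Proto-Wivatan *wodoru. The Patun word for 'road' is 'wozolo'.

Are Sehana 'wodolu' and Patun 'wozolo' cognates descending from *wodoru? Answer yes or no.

Derive the expected Patun reflex of *wodoru:
Patun: *wodoru
  wodoru → wozoru   [intervocalic lenition]
  wozoru → wozoro   [vowel merger]
  wozoro → wozolo   [unconditioned shift]
  wozolo (rule 4 does not apply)
  giving Patun wozolo.
Patun 'wozolo' matches the regular reflex exactly, so the pair is cognate.

yes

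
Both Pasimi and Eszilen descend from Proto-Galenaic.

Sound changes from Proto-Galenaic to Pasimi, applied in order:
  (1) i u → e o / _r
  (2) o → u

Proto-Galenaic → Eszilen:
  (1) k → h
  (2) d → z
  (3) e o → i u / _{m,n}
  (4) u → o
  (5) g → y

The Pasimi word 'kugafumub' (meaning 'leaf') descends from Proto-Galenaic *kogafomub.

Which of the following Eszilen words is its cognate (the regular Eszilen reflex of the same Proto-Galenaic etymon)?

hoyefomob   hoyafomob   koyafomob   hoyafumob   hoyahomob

Eszilen: *kogafomub > hogafomub > hogafumub > hogafomob > hoyafomob  (by unconditioned shift, pre-nasal raising, vowel merger, unconditioned shift)
The other candidates each miss or misapply at least one Eszilen change.

hoyafomob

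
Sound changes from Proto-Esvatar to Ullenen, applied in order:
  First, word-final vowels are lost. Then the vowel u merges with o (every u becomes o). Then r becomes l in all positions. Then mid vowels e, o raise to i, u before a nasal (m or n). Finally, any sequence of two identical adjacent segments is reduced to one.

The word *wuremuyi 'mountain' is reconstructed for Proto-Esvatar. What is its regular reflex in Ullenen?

Ullenen: start from *wuremuyi.
  rule 1 (apocope): wuremuyi → wuremuy
  rule 2 (vowel merger): wuremuy → woremoy
  rule 3 (unconditioned shift): woremoy → wolemoy
  rule 4 (pre-nasal raising): wolemoy → wolimoy
  rule 5: no change — wolimoy
  ⇒ Ullenen wolimoy

wolimoy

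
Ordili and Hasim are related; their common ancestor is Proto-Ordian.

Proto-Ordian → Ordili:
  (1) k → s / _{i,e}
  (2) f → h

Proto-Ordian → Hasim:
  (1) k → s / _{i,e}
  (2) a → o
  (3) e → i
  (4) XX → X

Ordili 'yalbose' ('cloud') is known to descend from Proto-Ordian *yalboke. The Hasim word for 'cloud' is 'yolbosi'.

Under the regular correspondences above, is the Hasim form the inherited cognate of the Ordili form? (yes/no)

yes

Derive the expected Hasim reflex of *yalboke:
Hasim: *yalboke > yalbose > yolbose > yolbosi  (by palatalisation, vowel merger, vowel merger)
Hasim 'yolbosi' matches the regular reflex exactly, so the pair is cognate.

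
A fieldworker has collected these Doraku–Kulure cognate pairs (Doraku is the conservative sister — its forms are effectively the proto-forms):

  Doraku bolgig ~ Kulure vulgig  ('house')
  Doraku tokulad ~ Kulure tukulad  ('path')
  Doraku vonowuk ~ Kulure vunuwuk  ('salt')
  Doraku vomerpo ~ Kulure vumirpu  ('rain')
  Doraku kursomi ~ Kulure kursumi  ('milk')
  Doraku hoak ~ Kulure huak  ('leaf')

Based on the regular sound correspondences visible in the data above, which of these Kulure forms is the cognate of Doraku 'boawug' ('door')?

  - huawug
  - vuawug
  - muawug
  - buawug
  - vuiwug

vuawug

bolgig ~ vulgig — Doraku b corresponds to Kulure v word-initially before a back vowel.
hoak ~ huak — Doraku o corresponds to Kulure u after a consonant, before a back vowel.
Applying these to Doraku 'boawug':
  boawug → voawug   (b→v word-initially before a back vowel)
  voawug → vuawug   (o→u after a consonant, before a back vowel)
So the Kulure cognate is 'vuawug'.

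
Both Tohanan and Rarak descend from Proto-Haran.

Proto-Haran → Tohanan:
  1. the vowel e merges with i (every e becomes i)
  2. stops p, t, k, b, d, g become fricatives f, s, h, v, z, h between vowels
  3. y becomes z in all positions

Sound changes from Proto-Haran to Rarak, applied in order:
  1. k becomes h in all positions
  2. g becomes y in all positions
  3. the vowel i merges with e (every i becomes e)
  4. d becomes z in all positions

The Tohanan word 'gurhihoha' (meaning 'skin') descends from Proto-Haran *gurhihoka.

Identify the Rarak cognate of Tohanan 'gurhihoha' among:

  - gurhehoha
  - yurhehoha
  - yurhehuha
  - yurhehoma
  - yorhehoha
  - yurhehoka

yurhehoha

Rarak: start from *gurhihoka.
  rule 1 (unconditioned shift): gurhihoka → gurhihoha
  rule 2 (unconditioned shift): gurhihoha → yurhihoha
  rule 3 (vowel merger): yurhihoha → yurhehoha
  rule 4: no change — yurhehoha
  ⇒ Rarak yurhehoha
The other candidates each miss or misapply at least one Rarak change.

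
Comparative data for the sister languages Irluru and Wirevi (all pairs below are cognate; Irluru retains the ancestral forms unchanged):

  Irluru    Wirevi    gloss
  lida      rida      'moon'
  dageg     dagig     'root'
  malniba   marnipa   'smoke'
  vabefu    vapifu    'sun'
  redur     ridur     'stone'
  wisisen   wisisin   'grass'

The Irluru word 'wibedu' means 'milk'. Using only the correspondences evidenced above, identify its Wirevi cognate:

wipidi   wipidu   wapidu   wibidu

vabefu ~ vapifu — Irluru b corresponds to Wirevi p between vowels (before a front vowel).
dageg ~ dagig, redur ~ ridur — Irluru e corresponds to Wirevi i after a consonant, before a consonant other than r, m, n, p, b, f, v.
Applying these to Irluru 'wibedu':
  wibedu → wipedu   (b→p between vowels (before a front vowel))
  wipedu → wipidu   (e→i after a consonant, before a consonant other than r, m, n, p, b, f, v)
So the Wirevi cognate is 'wipidu'.

wipidu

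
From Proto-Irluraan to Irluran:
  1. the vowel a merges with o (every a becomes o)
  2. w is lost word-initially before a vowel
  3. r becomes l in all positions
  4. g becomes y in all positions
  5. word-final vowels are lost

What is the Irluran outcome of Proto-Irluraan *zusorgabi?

Irluran: start from *zusorgabi.
  rule 1 (vowel merger): zusorgabi → zusorgobi
  rule 2: no change — zusorgobi
  rule 3 (unconditioned shift): zusorgobi → zusolgobi
  rule 4 (unconditioned shift): zusolgobi → zusolyobi
  rule 5 (apocope): zusolyobi → zusolyob
  ⇒ Irluran zusolyob

zusolyob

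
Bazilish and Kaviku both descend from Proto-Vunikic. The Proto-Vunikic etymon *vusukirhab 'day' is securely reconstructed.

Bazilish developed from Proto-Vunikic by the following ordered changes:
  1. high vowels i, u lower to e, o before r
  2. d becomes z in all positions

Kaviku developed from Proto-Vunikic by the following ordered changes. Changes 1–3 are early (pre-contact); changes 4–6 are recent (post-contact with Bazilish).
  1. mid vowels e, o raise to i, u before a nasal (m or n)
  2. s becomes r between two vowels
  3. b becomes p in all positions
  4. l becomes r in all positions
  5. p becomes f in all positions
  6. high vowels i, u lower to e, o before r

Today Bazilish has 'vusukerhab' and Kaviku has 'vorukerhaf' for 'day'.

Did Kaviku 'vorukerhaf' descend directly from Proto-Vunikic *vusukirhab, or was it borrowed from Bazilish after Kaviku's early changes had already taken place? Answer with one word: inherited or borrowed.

If inherited, *vusukirhab would pass through all of Kaviku's changes:
Kaviku: *vusukirhab
  vusukirhab (rule 1 does not apply)
  vusukirhab → vurukirhab   [rhotacism]
  vurukirhab → vurukirhap   [unconditioned shift]
  vurukirhap (rule 4 does not apply)
  vurukirhap → vurukirhaf   [unconditioned shift]
  vurukirhaf → vorukerhaf   [pre-rhotic lowering]
  giving Kaviku vorukerhaf.
If borrowed from Bazilish 'vusukerhab' after the early changes, it would undergo only the recent ones:
  rule 4 (unconditioned shift): no change (vusukerhab)
  rule 5 (unconditioned shift): no change (vusukerhab)
  rule 6 (pre-rhotic lowering): no change (vusukerhab)
  ⇒ as a loan: vusukerhab
Kaviku 'vorukerhaf' matches the inherited outcome exactly, so it is an inherited cognate, not a loan.

inherited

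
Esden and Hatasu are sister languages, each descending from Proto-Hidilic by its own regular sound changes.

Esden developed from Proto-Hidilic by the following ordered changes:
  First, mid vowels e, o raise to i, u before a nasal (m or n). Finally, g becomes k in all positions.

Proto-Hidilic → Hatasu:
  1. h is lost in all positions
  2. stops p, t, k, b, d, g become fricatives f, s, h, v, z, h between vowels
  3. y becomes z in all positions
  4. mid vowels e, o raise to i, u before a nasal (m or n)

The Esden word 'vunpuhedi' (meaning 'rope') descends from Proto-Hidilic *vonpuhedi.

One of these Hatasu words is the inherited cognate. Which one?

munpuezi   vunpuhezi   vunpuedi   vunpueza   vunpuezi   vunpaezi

Hatasu: *vonpuhedi
  vonpuhedi → vonpuedi   [h-loss]
  vonpuedi → vonpuezi   [intervocalic lenition]
  vonpuezi (rule 3 does not apply)
  vonpuezi → vunpuezi   [pre-nasal raising]
  giving Hatasu vunpuezi.
Only 'vunpuezi' matches the regular Hatasu development of *vonpuhedi.

vunpuezi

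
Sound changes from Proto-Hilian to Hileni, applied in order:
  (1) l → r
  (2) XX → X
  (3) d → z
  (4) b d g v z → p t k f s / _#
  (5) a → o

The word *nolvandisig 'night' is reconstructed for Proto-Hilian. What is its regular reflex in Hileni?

Hileni: *nolvandisig
  nolvandisig → norvandisig   [unconditioned shift]
  norvandisig (rule 2 does not apply)
  norvandisig → norvanzisig   [unconditioned shift]
  norvanzisig → norvanzisik   [final devoicing]
  norvanzisik → norvonzisik   [vowel merger]
  giving Hileni norvonzisik.

norvonzisik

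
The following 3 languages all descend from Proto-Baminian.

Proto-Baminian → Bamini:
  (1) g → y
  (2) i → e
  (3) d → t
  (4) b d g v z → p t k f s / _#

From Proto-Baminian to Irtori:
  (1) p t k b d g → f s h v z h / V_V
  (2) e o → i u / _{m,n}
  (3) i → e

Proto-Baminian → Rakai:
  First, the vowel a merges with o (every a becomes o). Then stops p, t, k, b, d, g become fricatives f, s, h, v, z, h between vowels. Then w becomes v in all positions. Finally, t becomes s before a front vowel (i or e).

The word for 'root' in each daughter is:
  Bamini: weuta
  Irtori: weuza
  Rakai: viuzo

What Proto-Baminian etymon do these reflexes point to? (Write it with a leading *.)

*wiuda

Position 4: Bamini has t, Irtori has z, Rakai has z. Taking the neighbouring segments as reconstructed: Bamini t could go back to *t or *d; Irtori z could go back to *d or *z; Rakai z could go back to *d or *z — the one source consistent with every daughter is *d.
Position 2: Bamini has e, Irtori has e, Rakai has i. Rakai preserves i here (none of its changes turn any other segment into i), so the proto-segment is *i.
This points to *wiuda. Verify forward in each daughter:
Bamini: *wiuda
  wiuda (rule 1 does not apply)
  wiuda → weuda   [vowel merger]
  weuda → weuta   [unconditioned shift]
  weuta (rule 4 does not apply)
  giving Bamini weuta.
Irtori: *wiuda
  wiuda → wiuza   [intervocalic lenition]
  wiuza (rule 2 does not apply)
  wiuza → weuza   [vowel merger]
  giving Irtori weuza.
Rakai: *wiuda > wiudo > wiuzo > viuzo  (by vowel merger, intervocalic lenition, unconditioned shift)
Only *wiuda yields all of Bamini weuta, Irtori weuza, Rakai viuzo.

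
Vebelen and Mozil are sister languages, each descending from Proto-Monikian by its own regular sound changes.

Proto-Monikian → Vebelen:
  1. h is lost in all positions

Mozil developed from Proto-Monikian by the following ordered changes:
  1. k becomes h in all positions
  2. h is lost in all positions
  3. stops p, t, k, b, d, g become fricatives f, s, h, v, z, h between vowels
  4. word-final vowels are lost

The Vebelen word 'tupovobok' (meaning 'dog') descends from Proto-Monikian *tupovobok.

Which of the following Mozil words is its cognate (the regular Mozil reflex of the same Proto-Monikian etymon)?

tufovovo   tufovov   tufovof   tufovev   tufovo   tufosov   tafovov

Mozil: *tupovobok
  tupovobok → tupovoboh   [unconditioned shift]
  tupovoboh → tupovobo   [h-loss]
  tupovobo → tufovovo   [intervocalic lenition]
  tufovovo → tufovov   [apocope]
  giving Mozil tufovov.
The other candidates each miss or misapply at least one Mozil change.

tufovov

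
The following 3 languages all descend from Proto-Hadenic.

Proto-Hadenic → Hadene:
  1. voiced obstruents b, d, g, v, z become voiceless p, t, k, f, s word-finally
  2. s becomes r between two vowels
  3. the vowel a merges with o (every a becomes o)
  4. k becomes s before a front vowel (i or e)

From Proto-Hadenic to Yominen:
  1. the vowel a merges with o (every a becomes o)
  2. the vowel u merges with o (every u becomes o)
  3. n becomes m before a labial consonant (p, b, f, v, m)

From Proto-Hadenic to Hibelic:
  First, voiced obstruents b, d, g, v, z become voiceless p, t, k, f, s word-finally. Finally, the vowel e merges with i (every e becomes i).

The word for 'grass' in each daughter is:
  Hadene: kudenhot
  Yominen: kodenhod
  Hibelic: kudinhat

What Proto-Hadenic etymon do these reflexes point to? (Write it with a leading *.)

Position 7: Hadene has o, Yominen has o, Hibelic has a. Hibelic preserves a here (none of its changes turn any other segment into a), so the proto-segment is *a.
Position 4: Hadene has e, Yominen has e, Hibelic has i. Hadene preserves e here (none of its changes turn any other segment into e), so the proto-segment is *e.
Position 2: Hadene has u, Yominen has o, Hibelic has u. Hadene preserves u here (none of its changes turn any other segment into u), so the proto-segment is *u.
Continuing position by position gives *kudenhad; check it forward:
Hadene: start from *kudenhad.
  rule 1 (final devoicing): kudenhad → kudenhat
  rule 2: no change — kudenhat
  rule 3 (vowel merger): kudenhat → kudenhot
  rule 4: no change — kudenhot
  ⇒ Hadene kudenhot
Yominen: start from *kudenhad.
  rule 1 (vowel merger): kudenhad → kudenhod
  rule 2 (vowel merger): kudenhod → kodenhod
  rule 3: no change — kodenhod
  ⇒ Yominen kodenhod
Hibelic: *kudenhad
  kudenhad → kudenhat   [final devoicing]
  kudenhat → kudinhat   [vowel merger]
  giving Hibelic kudinhat.
No other proto-form is consistent with every reflex, so the reconstruction is *kudenhad.

*kudenhad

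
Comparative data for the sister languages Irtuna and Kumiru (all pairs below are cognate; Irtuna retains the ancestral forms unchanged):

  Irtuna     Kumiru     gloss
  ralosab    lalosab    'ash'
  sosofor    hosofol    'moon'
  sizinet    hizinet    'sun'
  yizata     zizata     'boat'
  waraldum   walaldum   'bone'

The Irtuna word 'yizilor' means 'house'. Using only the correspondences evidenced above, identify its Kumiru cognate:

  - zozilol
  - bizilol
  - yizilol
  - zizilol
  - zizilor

zizilol

yizata ~ zizata — Irtuna y corresponds to Kumiru z word-initially before a front vowel.
sosofor ~ hosofol — Irtuna r corresponds to Kumiru l word-finally.
Applying these to Irtuna 'yizilor':
  yizilor → zizilor   (y→z word-initially before a front vowel)
  zizilor → zizilol   (r→l word-finally)
So the Kumiru cognate is 'zizilol'.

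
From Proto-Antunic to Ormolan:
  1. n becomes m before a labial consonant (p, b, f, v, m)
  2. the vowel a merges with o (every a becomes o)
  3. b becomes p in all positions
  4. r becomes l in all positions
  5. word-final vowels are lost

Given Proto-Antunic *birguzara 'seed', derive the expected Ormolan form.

Ormolan: *birguzara > birguzoro > pirguzoro > pilguzolo > pilguzol  (by vowel merger, unconditioned shift, unconditioned shift, apocope)

pilguzol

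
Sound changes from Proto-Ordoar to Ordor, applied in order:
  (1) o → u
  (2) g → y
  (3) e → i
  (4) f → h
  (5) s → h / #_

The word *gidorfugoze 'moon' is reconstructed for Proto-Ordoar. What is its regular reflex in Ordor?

Ordor: *gidorfugoze
  gidorfugoze → gidurfuguze   [vowel merger]
  gidurfuguze → yidurfuyuze   [unconditioned shift]
  yidurfuyuze → yidurfuyuzi   [vowel merger]
  yidurfuyuzi → yidurhuyuzi   [unconditioned shift]
  yidurhuyuzi (rule 5 does not apply)
  giving Ordor yidurhuyuzi.

yidurhuyuzi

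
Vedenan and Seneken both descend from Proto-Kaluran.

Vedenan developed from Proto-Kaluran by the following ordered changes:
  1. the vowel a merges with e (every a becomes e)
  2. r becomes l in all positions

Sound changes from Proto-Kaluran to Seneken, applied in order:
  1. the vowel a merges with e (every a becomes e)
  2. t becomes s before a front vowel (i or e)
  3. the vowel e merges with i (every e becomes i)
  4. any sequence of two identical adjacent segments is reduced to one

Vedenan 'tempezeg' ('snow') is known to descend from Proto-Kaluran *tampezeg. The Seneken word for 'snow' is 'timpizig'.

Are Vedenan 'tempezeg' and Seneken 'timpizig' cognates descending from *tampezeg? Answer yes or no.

no

Derive the expected Seneken reflex of *tampezeg:
Seneken: *tampezeg
  tampezeg → tempezeg   [vowel merger]
  tempezeg → sempezeg   [palatalisation]
  sempezeg → simpizig   [vowel merger]
  simpizig (rule 4 does not apply)
  giving Seneken simpizig.
The regular Seneken reflex would be 'simpizig', but the attested form is 'timpizig'. The correspondence is irregular, so they are not cognates (the Seneken form has a different source).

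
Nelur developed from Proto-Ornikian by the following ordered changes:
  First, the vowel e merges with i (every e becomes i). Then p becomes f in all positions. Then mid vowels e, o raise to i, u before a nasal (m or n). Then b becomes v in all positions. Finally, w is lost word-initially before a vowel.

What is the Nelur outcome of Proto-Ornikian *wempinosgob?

Nelur: start from *wempinosgob.
  rule 1 (vowel merger): wempinosgob → wimpinosgob
  rule 2 (unconditioned shift): wimpinosgob → wimfinosgob
  rule 3: no change — wimfinosgob
  rule 4 (unconditioned shift): wimfinosgob → wimfinosgov
  rule 5 (glide loss): wimfinosgov → imfinosgov
  ⇒ Nelur imfinosgov

imfinosgov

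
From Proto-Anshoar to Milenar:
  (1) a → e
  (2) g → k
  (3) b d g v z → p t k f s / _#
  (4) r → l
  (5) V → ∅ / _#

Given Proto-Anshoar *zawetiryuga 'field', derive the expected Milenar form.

zewetilyuk

Milenar: start from *zawetiryuga.
  rule 1 (vowel merger): zawetiryuga → zewetiryuge
  rule 2 (unconditioned shift): zewetiryuge → zewetiryuke
  rule 3: no change — zewetiryuke
  rule 4 (unconditioned shift): zewetiryuke → zewetilyuke
  rule 5 (apocope): zewetilyuke → zewetilyuk
  ⇒ Milenar zewetilyuk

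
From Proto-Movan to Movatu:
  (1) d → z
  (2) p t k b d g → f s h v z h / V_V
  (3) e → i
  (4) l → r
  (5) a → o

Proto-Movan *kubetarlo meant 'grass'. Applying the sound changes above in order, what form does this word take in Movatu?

kuvisorro

Movatu: start from *kubetarlo.
  rule 1: no change — kubetarlo
  rule 2 (intervocalic lenition): kubetarlo → kuvesarlo
  rule 3 (vowel merger): kuvesarlo → kuvisarlo
  rule 4 (unconditioned shift): kuvisarlo → kuvisarro
  rule 5 (vowel merger): kuvisarro → kuvisorro
  ⇒ Movatu kuvisorro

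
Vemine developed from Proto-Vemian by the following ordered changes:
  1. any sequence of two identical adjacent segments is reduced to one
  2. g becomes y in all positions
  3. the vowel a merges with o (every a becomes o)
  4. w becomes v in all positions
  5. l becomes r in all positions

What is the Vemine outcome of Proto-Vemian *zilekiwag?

Vemine: start from *zilekiwag.
  rule 1: no change — zilekiwag
  rule 2 (unconditioned shift): zilekiwag → zilekiway
  rule 3 (vowel merger): zilekiway → zilekiwoy
  rule 4 (unconditioned shift): zilekiwoy → zilekivoy
  rule 5 (unconditioned shift): zilekivoy → zirekivoy
  ⇒ Vemine zirekivoy

zirekivoy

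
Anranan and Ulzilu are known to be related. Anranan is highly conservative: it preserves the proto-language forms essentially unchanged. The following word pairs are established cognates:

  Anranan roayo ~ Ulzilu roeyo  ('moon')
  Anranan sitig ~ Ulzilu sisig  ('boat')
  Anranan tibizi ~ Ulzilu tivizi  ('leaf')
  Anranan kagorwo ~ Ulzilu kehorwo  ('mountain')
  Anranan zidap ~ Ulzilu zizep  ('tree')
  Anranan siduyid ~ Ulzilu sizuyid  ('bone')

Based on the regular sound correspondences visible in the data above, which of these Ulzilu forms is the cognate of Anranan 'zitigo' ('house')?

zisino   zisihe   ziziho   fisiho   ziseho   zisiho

sitig ~ sisig — Anranan t corresponds to Ulzilu s between vowels (before a front vowel).
kagorwo ~ kehorwo — Anranan g corresponds to Ulzilu h between vowels (before a back vowel).
Applying these to Anranan 'zitigo':
  zitigo → zisigo   (t→s between vowels (before a front vowel))
  zisigo → zisiho   (g→h between vowels (before a back vowel))
So the Ulzilu cognate is 'zisiho'.

zisiho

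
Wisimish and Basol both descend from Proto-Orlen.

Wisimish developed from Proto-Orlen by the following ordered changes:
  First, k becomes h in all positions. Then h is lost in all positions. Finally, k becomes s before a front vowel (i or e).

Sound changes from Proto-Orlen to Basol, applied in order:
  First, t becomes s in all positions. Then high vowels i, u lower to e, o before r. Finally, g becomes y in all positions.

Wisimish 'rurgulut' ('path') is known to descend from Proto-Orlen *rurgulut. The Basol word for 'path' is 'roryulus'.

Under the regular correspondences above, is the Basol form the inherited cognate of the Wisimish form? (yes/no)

yes

Derive the expected Basol reflex of *rurgulut:
Basol: *rurgulut > rurgulus > rorgulus > roryulus  (by unconditioned shift, pre-rhotic lowering, unconditioned shift)
Basol 'roryulus' matches the regular reflex exactly, so the pair is cognate.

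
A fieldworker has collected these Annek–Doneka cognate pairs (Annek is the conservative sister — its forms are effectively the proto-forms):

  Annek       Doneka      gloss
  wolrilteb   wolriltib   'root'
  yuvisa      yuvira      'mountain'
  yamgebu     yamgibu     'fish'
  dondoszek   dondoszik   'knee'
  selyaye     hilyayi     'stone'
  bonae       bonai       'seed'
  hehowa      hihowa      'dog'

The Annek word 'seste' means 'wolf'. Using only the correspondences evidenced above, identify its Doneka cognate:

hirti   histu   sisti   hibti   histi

histi

selyaye ~ hilyayi — Annek s corresponds to Doneka h word-initially before a front vowel.
dondoszek ~ dondoszik, selyaye ~ hilyayi — Annek e corresponds to Doneka i after a consonant, before a consonant other than r, m, n, p, b, f, v.
selyaye ~ hilyayi — Annek e corresponds to Doneka i word-finally.
Applying these to Annek 'seste':
  seste → heste   (s→h word-initially before a front vowel)
  heste → histe   (e→i after a consonant, before a consonant other than r, m, n, p, b, f, v)
  histe → histi   (e→i word-finally)
So the Doneka cognate is 'histi'.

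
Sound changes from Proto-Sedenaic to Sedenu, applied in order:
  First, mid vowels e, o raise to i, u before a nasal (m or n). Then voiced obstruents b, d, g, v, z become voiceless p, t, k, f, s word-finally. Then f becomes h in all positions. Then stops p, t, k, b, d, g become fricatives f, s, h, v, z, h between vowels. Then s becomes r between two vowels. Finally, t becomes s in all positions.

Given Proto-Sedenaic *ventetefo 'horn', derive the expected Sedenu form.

Sedenu: *ventetefo
  ventetefo → vintetefo   [pre-nasal raising]
  vintetefo (rule 2 does not apply)
  vintetefo → vinteteho   [unconditioned shift]
  vinteteho → vinteseho   [intervocalic lenition]
  vinteseho → vintereho   [rhotacism]
  vintereho → vinsereho   [unconditioned shift]
  giving Sedenu vinsereho.

vinsereho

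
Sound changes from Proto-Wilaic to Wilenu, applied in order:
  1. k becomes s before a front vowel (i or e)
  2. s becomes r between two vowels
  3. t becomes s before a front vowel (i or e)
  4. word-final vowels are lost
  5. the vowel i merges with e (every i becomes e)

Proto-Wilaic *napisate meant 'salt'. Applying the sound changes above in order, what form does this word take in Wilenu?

Wilenu: start from *napisate.
  rule 1: no change — napisate
  rule 2 (rhotacism): napisate → napirate
  rule 3 (palatalisation): napirate → napirase
  rule 4 (apocope): napirase → napiras
  rule 5 (vowel merger): napiras → naperas
  ⇒ Wilenu naperas

naperas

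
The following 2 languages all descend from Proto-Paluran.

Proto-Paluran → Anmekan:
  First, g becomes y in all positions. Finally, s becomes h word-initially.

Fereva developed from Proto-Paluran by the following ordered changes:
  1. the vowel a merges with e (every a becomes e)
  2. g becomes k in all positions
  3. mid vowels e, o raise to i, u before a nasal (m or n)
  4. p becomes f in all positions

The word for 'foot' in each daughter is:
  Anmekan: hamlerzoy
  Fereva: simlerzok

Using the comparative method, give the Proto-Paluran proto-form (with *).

Position 2: Anmekan has a, Fereva has i. Anmekan preserves a here (none of its changes turn any other segment into a), so the proto-segment is *a.
Position 9: Anmekan has y, Fereva has k. Taking the neighbouring segments as reconstructed: Anmekan y could go back to *g or *y; Fereva k could go back to *k or *g — the one source consistent with every daughter is *g.
Verify the candidate proto-form against each daughter:
Anmekan: *samlerzog
  samlerzog → samlerzoy   [unconditioned shift]
  samlerzoy → hamlerzoy   [debuccalisation]
  giving Anmekan hamlerzoy.
Fereva: start from *samlerzog.
  rule 1 (vowel merger): samlerzog → semlerzog
  rule 2 (unconditioned shift): semlerzog → semlerzok
  rule 3 (pre-nasal raising): semlerzok → simlerzok
  rule 4: no change — simlerzok
  ⇒ Fereva simlerzok
No other proto-form is consistent with every reflex, so the reconstruction is *samlerzog.

*samlerzog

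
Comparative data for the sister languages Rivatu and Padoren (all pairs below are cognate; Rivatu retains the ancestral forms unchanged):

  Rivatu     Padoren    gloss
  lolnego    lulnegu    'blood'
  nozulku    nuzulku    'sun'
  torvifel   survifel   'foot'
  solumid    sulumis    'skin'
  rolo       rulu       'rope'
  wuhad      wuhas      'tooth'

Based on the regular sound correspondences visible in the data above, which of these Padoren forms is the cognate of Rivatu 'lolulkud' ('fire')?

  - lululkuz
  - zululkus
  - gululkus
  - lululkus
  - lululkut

lolnego ~ lulnegu, nozulku ~ nuzulku — Rivatu o corresponds to Padoren u after a consonant, before a consonant other than r, m, n, p, b, f, v.
solumid ~ sulumis, wuhad ~ wuhas — Rivatu d corresponds to Padoren s word-finally.
Applying these to Rivatu 'lolulkud':
  lolulkud → lululkud   (o→u after a consonant, before a consonant other than r, m, n, p, b, f, v)
  lululkud → lululkus   (d→s word-finally)
So the Padoren cognate is 'lululkus'.

lululkus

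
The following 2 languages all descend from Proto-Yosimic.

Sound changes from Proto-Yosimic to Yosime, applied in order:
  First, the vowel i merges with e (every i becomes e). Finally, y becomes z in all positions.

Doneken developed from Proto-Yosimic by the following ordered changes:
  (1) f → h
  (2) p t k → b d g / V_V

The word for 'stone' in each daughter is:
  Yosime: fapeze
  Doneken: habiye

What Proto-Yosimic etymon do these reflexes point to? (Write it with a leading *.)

Position 1: Yosime has f, Doneken has h. Yosime preserves f here (none of its changes turn any other segment into f), so the proto-segment is *f.
Position 5: Yosime has z, Doneken has y. Doneken preserves y here (none of its changes turn any other segment into y), so the proto-segment is *y.
This points to *fapiye. Verify forward in each daughter:
Yosime: start from *fapiye.
  rule 1 (vowel merger): fapiye → fapeye
  rule 2 (unconditioned shift): fapeye → fapeze
  ⇒ Yosime fapeze
Doneken: start from *fapiye.
  rule 1 (unconditioned shift): fapiye → hapiye
  rule 2 (intervocalic voicing): hapiye → habiye
  ⇒ Doneken habiye
No other proto-form is consistent with every reflex, so the reconstruction is *fapiye.

*fapiye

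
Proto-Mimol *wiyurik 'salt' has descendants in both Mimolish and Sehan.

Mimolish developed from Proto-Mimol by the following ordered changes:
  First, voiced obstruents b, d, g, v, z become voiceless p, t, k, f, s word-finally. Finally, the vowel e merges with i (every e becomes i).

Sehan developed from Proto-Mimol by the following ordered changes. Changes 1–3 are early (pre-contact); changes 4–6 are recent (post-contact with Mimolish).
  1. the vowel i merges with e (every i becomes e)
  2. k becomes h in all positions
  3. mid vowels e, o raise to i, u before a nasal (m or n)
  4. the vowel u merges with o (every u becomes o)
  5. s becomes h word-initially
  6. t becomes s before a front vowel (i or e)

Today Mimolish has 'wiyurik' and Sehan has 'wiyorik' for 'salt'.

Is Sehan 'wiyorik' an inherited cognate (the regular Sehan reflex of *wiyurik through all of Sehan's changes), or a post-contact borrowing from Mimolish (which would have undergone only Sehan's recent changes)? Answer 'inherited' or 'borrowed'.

borrowed

If inherited, *wiyurik would pass through all of Sehan's changes:
Sehan: start from *wiyurik.
  rule 1 (vowel merger): wiyurik → weyurek
  rule 2 (unconditioned shift): weyurek → weyureh
  rule 3: no change — weyureh
  rule 4 (vowel merger): weyureh → weyoreh
  rule 5: no change — weyoreh
  rule 6: no change — weyoreh
  ⇒ Sehan weyoreh
If borrowed from Mimolish 'wiyurik' after the early changes, it would undergo only the recent ones:
  rule 4 (vowel merger): wiyurik → wiyorik
  rule 5 (debuccalisation): no change (wiyorik)
  rule 6 (palatalisation): no change (wiyorik)
  ⇒ as a loan: wiyorik
Sehan 'wiyorik' matches the loan outcome 'wiyorik', not the inherited 'weyoreh' — it skipped the early Sehan changes, so it was borrowed from Mimolish.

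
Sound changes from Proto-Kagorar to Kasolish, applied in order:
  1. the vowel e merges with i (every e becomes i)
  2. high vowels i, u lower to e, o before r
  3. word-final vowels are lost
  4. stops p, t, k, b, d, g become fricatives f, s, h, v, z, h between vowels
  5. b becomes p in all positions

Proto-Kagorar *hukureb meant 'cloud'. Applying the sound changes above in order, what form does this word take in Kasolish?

Kasolish: *hukureb
  hukureb → hukurib   [vowel merger]
  hukurib → hukorib   [pre-rhotic lowering]
  hukorib (rule 3 does not apply)
  hukorib → huhorib   [intervocalic lenition]
  huhorib → huhorip   [unconditioned shift]
  giving Kasolish huhorip.

huhorip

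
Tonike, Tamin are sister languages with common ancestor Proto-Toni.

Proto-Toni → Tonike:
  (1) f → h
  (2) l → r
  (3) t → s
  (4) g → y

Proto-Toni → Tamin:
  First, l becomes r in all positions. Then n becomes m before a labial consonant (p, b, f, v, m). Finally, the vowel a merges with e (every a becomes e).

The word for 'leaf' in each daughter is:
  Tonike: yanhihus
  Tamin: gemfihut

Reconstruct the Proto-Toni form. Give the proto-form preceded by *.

Position 3: Tonike has n, Tamin has m. Tonike preserves n here (none of its changes turn any other segment into n), so the proto-segment is *n.
Position 2: Tonike has a, Tamin has e. Tonike preserves a here (none of its changes turn any other segment into a), so the proto-segment is *a.
Continuing position by position gives *ganfihut; check it forward:
Tonike: start from *ganfihut.
  rule 1 (unconditioned shift): ganfihut → ganhihut
  rule 2: no change — ganhihut
  rule 3 (unconditioned shift): ganhihut → ganhihus
  rule 4 (unconditioned shift): ganhihus → yanhihus
  ⇒ Tonike yanhihus
Tamin: *ganfihut
  ganfihut (rule 1 does not apply)
  ganfihut → gamfihut   [nasal place assimilation]
  gamfihut → gemfihut   [vowel merger]
  giving Tamin gemfihut.
*ganfihut is the unique common source.

*ganfihut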